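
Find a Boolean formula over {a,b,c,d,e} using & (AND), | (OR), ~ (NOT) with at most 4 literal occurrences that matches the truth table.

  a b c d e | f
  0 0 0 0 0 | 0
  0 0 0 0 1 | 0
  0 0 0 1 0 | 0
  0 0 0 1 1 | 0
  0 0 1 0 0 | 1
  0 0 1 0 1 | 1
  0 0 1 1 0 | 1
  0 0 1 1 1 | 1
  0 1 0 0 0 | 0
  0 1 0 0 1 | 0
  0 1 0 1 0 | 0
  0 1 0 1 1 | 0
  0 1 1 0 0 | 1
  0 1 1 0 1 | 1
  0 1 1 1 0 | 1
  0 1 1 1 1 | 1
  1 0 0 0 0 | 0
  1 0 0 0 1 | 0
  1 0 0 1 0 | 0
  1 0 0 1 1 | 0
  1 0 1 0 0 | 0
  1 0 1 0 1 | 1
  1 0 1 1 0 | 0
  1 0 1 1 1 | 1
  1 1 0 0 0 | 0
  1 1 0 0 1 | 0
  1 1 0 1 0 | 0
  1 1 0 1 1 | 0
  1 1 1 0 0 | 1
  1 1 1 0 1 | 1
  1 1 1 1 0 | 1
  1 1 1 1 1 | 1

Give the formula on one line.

  ~a = 11111111111111110000000000000000
  (e | b) = 01010101111111110101010111111111
  (~a | (e | b)) = 11111111111111110101010111111111
  (c & (~a | (e | b))) = 00001111000011110000010100001111

(c & (~a | (e | b)))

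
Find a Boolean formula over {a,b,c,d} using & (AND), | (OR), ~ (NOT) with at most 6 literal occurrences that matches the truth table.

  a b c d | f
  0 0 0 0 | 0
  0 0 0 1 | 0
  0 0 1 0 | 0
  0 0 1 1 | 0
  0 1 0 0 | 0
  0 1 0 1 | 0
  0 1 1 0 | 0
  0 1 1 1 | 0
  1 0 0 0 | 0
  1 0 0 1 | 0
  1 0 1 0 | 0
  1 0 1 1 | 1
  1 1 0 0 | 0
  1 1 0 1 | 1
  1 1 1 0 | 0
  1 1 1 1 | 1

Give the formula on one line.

  (d & a) = 0000000001010101
  (b | c) = 0011111100111111
  ((d & a) & (b | c)) = 0000000000010101

((d & a) & (b | c))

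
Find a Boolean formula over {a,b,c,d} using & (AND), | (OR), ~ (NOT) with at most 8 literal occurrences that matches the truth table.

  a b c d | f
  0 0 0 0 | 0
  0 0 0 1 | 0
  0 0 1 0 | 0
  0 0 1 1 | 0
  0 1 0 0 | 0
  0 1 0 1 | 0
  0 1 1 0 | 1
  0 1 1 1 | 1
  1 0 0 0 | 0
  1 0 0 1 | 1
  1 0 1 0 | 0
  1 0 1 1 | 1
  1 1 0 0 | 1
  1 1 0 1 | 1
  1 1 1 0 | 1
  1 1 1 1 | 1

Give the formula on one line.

(((c & b) | a) & (d | b))

  (c & b) = 0000001100000011
  ((c & b) | a) = 0000001111111111
  (d | b) = 0101111101011111
  (((c & b) | a) & (d | b)) = 0000001101011111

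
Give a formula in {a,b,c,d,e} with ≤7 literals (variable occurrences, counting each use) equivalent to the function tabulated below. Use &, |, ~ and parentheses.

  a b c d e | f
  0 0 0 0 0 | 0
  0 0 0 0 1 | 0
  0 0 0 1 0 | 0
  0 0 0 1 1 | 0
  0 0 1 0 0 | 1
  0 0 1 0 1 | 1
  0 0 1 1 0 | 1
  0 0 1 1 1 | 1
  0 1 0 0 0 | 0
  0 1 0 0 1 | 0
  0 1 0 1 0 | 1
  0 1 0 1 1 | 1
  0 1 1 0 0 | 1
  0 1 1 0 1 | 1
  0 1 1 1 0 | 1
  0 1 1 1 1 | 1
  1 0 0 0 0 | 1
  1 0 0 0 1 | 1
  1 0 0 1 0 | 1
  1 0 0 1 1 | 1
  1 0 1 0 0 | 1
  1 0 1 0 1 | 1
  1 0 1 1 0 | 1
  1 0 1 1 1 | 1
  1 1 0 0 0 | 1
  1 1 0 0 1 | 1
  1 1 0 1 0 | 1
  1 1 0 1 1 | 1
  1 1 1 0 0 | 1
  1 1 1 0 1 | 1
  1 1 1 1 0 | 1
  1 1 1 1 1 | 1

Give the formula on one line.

  ~a = 11111111111111110000000000000000
  (~a & b) = 00000000111111110000000000000000
  (d & (~a & b)) = 00000000001100110000000000000000
  ((d & (~a & b)) | a) = 00000000001100111111111111111111
  (c | ((d & (~a & b)) | a)) = 00001111001111111111111111111111

(c | ((d & (~a & b)) | a))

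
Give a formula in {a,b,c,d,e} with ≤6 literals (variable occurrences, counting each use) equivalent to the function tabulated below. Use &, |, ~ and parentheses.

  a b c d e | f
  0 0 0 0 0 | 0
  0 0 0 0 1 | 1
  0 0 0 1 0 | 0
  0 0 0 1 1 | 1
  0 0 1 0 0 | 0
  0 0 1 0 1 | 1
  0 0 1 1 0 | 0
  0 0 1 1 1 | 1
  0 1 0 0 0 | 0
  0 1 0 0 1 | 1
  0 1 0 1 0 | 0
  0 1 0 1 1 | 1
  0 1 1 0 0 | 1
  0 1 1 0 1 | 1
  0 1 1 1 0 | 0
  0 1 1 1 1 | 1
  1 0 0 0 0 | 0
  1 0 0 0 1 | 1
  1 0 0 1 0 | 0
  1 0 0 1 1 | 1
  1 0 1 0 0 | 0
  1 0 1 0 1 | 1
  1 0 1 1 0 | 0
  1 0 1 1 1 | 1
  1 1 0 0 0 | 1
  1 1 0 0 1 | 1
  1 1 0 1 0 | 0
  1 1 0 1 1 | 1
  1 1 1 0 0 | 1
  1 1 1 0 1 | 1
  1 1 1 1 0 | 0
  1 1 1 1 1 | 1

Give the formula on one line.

  ~d = 11001100110011001100110011001100
  (~d & b) = 00000000110011000000000011001100
  (a | c) = 00001111000011111111111111111111
  ((~d & b) & (a | c)) = 00000000000011000000000011001100
  (e | ((~d & b) & (a | c))) = 01010101010111010101010111011101

(e | ((~d & b) & (a | c)))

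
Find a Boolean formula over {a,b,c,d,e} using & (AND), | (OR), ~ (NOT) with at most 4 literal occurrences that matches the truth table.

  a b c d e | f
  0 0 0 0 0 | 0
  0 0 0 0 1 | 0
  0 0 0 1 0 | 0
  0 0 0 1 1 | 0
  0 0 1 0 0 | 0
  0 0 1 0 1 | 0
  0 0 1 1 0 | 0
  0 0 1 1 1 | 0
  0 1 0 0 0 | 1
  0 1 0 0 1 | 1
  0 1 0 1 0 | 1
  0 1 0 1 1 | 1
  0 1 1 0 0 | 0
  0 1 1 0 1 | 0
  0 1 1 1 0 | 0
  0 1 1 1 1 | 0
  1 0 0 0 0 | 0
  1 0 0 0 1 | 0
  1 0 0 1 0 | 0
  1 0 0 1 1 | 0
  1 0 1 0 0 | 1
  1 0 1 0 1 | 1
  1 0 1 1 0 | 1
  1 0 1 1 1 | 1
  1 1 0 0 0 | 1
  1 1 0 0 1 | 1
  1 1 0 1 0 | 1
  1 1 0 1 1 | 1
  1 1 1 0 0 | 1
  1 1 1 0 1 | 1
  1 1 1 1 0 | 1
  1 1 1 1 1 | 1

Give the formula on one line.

((b & ~c) | (a & c))

  ~c = 11110000111100001111000011110000
  (b & ~c) = 00000000111100000000000011110000
  (a & c) = 00000000000000000000111100001111
  ((b & ~c) | (a & c)) = 00000000111100000000111111111111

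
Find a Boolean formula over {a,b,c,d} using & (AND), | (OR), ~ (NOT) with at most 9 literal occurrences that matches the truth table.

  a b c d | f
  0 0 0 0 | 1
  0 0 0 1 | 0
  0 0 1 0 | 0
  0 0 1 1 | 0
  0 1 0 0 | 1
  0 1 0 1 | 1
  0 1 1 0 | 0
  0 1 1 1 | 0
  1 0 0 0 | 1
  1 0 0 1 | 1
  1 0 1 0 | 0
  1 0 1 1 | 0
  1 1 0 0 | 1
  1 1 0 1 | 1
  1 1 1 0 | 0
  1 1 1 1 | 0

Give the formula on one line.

((((~d | b) | (~c & a)) & ((~c | (~b & a)) | ~a)) & ~c)

  ~d = 1010101010101010
  (~d | b) = 1010111110101111
  ~c = 1100110011001100
  (~c & a) = 0000000011001100
  ((~d | b) | (~c & a)) = 1010111111101111
  ~b = 1111000011110000
  (~b & a) = 0000000011110000
  (~c | (~b & a)) = 1100110011111100
  ~a = 1111111100000000
  ((~c | (~b & a)) | ~a) = 1111111111111100
  (((~d | b) | (~c & a)) & ((~c | (~b & a)) | ~a)) = 1010111111101100
  ((((~d | b) | (~c & a)) & ((~c | (~b & a)) | ~a)) & ~c) = 1000110011001100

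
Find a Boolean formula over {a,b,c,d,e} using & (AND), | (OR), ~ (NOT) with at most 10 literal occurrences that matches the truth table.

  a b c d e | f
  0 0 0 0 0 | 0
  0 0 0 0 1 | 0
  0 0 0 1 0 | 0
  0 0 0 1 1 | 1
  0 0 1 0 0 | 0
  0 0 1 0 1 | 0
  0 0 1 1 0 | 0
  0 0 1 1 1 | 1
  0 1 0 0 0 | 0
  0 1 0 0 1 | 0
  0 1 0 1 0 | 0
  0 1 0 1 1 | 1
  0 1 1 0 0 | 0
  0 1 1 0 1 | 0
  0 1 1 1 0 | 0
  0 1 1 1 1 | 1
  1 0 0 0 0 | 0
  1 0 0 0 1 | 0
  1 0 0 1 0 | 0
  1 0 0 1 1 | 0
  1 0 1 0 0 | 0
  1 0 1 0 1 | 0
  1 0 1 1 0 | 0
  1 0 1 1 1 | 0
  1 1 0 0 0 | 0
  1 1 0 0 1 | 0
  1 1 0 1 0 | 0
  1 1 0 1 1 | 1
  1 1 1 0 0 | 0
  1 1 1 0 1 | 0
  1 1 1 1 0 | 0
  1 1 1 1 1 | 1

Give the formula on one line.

(((d & (b | ~d)) | (e & ~a)) & (e & d))

  ~d = 11001100110011001100110011001100
  (b | ~d) = 11001100111111111100110011111111
  (d & (b | ~d)) = 00000000001100110000000000110011
  ~a = 11111111111111110000000000000000
  (e & ~a) = 01010101010101010000000000000000
  ((d & (b | ~d)) | (e & ~a)) = 01010101011101110000000000110011
  (e & d) = 00010001000100010001000100010001
  (((d & (b | ~d)) | (e & ~a)) & (e & d)) = 00010001000100010000000000010001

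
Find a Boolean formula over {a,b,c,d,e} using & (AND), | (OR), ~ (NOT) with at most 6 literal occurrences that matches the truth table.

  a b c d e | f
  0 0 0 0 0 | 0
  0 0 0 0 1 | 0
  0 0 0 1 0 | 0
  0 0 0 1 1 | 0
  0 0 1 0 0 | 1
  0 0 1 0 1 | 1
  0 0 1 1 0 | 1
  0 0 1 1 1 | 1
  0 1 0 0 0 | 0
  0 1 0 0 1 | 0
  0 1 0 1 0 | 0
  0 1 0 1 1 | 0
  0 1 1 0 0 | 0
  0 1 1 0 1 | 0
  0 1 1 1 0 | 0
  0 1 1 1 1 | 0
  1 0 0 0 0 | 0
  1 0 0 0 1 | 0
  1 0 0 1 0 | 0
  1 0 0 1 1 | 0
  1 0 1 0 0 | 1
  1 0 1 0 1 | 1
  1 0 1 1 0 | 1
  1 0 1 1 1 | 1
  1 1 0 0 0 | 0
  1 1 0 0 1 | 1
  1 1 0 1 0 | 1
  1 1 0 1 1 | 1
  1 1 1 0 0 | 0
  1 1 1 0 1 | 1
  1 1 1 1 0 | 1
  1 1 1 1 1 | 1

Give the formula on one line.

  ~b = 11111111000000001111111100000000
  (c & ~b) = 00001111000000000000111100000000
  (d | e) = 01110111011101110111011101110111
  (a & b) = 00000000000000000000000011111111
  ((d | e) & (a & b)) = 00000000000000000000000001110111
  ((c & ~b) | ((d | e) & (a & b))) = 00001111000000000000111101110111

((c & ~b) | ((d | e) & (a & b)))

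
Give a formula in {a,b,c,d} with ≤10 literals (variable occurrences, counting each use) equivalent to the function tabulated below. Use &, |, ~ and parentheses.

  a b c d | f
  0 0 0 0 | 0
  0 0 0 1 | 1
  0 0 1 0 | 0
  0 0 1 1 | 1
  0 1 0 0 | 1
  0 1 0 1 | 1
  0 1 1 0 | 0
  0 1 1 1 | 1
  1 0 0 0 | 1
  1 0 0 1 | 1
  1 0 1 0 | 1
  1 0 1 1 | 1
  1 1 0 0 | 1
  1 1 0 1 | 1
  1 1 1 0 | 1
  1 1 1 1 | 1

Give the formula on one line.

  ~c = 1100110011001100
  (~c | a) = 1100110011111111
  ~d = 1010101010101010
  (~d & b) = 0000101000001010
  ((~d & b) | c) = 0011101100111011
  ((~c | a) & ((~d & b) | c)) = 0000100000111011
  (((~c | a) & ((~d & b) | c)) | a) = 0000100011111111
  ~a = 1111111100000000
  (b | ~a) = 1111111100001111
  ((b | ~a) & d) = 0101010100000101
  ((((~c | a) & ((~d & b) | c)) | a) | ((b | ~a) & d)) = 0101110111111111

((((~c | a) & ((~d & b) | c)) | a) | ((b | ~a) & d))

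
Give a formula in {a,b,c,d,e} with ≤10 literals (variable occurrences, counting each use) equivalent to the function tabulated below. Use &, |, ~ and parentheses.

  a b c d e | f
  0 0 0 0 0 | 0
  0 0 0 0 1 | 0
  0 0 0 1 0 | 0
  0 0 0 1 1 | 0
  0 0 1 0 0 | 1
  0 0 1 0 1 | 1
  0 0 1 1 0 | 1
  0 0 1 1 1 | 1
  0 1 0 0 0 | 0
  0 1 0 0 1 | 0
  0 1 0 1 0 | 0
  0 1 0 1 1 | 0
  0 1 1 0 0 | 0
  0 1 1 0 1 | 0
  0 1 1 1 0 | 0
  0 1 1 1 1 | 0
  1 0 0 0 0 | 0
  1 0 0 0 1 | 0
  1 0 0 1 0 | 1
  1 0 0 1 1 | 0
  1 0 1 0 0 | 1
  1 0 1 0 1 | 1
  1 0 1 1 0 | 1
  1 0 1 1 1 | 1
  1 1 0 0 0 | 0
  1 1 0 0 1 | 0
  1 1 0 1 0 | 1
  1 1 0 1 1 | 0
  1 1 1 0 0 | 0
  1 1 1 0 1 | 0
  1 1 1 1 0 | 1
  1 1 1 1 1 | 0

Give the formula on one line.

((d | (~b & c)) & ((~e & a) | (c & ~b)))

  ~b = 11111111000000001111111100000000
  (~b & c) = 00001111000000000000111100000000
  (d | (~b & c)) = 00111111001100110011111100110011
  ~e = 10101010101010101010101010101010
  (~e & a) = 00000000000000001010101010101010
  (c & ~b) = 00001111000000000000111100000000
  ((~e & a) | (c & ~b)) = 00001111000000001010111110101010
  ((d | (~b & c)) & ((~e & a) | (c & ~b))) = 00001111000000000010111100100010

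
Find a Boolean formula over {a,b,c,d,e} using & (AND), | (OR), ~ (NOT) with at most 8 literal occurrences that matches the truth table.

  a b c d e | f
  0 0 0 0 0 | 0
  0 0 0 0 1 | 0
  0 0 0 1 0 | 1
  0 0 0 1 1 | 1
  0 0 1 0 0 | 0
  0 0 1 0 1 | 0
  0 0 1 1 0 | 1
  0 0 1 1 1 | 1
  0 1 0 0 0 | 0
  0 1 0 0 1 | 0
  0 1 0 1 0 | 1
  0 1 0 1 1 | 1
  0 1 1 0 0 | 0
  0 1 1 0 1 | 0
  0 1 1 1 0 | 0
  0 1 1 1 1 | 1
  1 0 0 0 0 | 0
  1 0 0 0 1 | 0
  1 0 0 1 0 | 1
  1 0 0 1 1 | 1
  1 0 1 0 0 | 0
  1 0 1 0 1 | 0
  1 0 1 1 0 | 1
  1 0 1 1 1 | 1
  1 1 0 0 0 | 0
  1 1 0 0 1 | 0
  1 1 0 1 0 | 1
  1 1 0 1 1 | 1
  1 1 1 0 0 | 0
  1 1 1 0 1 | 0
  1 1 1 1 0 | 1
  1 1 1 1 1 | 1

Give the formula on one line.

  ~e = 10101010101010101010101010101010
  (a & b) = 00000000000000000000000011111111
  (~e & (a & b)) = 00000000000000000000000010101010
  ~b = 11111111000000001111111100000000
  ~c = 11110000111100001111000011110000
  (~c | e) = 11110101111101011111010111110101
  (b & (~c | e)) = 00000000111101010000000011110101
  (~b | (b & (~c | e))) = 11111111111101011111111111110101
  ((~e & (a & b)) | (~b | (b & (~c | e)))) = 11111111111101011111111111111111
  (d & ((~e & (a & b)) | (~b | (b & (~c | e))))) = 00110011001100010011001100110011

(d & ((~e & (a & b)) | (~b | (b & (~c | e)))))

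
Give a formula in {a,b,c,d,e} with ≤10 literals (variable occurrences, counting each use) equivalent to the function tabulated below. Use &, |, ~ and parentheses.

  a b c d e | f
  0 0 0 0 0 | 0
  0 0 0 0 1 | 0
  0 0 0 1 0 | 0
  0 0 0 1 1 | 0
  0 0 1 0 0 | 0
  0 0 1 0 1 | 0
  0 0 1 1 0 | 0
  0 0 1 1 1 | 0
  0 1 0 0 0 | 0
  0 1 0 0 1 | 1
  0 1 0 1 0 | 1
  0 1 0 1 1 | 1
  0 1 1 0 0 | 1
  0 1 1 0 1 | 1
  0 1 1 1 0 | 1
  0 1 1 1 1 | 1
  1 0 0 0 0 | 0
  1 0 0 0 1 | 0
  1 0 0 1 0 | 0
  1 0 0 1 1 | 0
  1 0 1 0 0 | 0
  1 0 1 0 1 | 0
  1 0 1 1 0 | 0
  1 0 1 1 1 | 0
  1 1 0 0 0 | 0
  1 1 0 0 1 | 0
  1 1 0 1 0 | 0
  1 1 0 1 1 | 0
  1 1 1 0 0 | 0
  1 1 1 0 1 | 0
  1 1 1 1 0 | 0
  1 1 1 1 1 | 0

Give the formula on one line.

((c | (e | (~e & (e | ((a & c) | d))))) & (~a & b))

  ~e = 10101010101010101010101010101010
  (a & c) = 00000000000000000000111100001111
  ((a & c) | d) = 00110011001100110011111100111111
  (e | ((a & c) | d)) = 01110111011101110111111101111111
  (~e & (e | ((a & c) | d))) = 00100010001000100010101000101010
  (e | (~e & (e | ((a & c) | d)))) = 01110111011101110111111101111111
  (c | (e | (~e & (e | ((a & c) | d))))) = 01111111011111110111111101111111
  ~a = 11111111111111110000000000000000
  (~a & b) = 00000000111111110000000000000000
  ((c | (e | (~e & (e | ((a & c) | d))))) & (~a & b)) = 00000000011111110000000000000000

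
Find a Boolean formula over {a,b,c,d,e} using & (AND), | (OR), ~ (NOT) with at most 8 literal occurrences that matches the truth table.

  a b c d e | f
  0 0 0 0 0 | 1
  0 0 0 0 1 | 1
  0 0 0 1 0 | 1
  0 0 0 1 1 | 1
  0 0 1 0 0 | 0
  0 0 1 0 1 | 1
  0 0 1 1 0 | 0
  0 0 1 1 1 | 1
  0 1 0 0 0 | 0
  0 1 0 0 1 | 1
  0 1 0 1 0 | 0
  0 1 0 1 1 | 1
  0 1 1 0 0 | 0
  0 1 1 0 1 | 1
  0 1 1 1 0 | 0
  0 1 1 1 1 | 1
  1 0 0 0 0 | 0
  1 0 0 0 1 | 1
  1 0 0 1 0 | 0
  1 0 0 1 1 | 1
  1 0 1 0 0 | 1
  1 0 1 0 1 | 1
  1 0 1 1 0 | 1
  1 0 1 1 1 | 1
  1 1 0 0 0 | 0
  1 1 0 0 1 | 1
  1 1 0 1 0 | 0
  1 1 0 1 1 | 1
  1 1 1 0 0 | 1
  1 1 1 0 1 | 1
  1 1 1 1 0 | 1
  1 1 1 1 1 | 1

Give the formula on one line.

(e | ((a & c) | (~a & (~b & ~c))))

  (a & c) = 00000000000000000000111100001111
  ~a = 11111111111111110000000000000000
  ~b = 11111111000000001111111100000000
  ~c = 11110000111100001111000011110000
  (~b & ~c) = 11110000000000001111000000000000
  (~a & (~b & ~c)) = 11110000000000000000000000000000
  ((a & c) | (~a & (~b & ~c))) = 11110000000000000000111100001111
  (e | ((a & c) | (~a & (~b & ~c)))) = 11110101010101010101111101011111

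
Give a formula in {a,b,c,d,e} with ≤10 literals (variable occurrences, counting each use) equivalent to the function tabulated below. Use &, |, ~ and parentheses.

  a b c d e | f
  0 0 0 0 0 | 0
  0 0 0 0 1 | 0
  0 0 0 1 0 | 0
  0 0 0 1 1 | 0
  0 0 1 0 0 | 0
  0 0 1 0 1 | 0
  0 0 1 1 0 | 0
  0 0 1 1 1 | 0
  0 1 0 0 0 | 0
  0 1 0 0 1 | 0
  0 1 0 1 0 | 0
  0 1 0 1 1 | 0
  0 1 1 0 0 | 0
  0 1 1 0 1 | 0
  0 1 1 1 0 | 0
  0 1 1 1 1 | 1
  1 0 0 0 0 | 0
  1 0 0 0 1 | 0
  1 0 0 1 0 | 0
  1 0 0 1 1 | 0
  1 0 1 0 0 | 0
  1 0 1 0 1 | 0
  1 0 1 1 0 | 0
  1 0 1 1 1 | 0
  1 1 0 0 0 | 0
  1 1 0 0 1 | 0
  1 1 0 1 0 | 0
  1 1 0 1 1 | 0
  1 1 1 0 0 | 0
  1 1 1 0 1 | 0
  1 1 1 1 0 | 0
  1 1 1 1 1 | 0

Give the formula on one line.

  ~e = 10101010101010101010101010101010
  ~a = 11111111111111110000000000000000
  (~e | ~a) = 11111111111111111010101010101010
  (c & (~e | ~a)) = 00001111000011110000101000001010
  (~e | (c & (~e | ~a))) = 10101111101011111010101010101010
  ((~e | (c & (~e | ~a))) & ~a) = 10101111101011110000000000000000
  (e & b) = 00000000010101010000000001010101
  (((~e | (c & (~e | ~a))) & ~a) & (e & b)) = 00000000000001010000000000000000
  (d & (((~e | (c & (~e | ~a))) & ~a) & (e & b))) = 00000000000000010000000000000000

(d & (((~e | (c & (~e | ~a))) & ~a) & (e & b)))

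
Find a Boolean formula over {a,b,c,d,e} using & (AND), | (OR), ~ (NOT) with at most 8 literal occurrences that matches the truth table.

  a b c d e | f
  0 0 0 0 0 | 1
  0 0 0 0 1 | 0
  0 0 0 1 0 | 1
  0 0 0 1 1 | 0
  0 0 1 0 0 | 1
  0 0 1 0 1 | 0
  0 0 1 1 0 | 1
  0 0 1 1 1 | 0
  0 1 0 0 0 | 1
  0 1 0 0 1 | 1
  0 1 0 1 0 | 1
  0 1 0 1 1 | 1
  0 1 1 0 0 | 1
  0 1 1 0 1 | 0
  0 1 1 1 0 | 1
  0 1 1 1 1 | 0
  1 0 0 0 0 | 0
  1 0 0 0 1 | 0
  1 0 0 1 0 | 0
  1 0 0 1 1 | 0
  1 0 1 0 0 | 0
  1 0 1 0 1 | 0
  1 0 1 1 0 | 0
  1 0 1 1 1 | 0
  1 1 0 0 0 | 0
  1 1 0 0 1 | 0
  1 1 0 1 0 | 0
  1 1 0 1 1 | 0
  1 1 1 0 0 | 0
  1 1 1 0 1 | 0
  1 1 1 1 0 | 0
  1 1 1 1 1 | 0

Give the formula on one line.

((~a & ((~b | ~e) | ~c)) & (~e | b))

  ~a = 11111111111111110000000000000000
  ~b = 11111111000000001111111100000000
  ~e = 10101010101010101010101010101010
  (~b | ~e) = 11111111101010101111111110101010
  ~c = 11110000111100001111000011110000
  ((~b | ~e) | ~c) = 11111111111110101111111111111010
  (~a & ((~b | ~e) | ~c)) = 11111111111110100000000000000000
  (~e | b) = 10101010111111111010101011111111
  ((~a & ((~b | ~e) | ~c)) & (~e | b)) = 10101010111110100000000000000000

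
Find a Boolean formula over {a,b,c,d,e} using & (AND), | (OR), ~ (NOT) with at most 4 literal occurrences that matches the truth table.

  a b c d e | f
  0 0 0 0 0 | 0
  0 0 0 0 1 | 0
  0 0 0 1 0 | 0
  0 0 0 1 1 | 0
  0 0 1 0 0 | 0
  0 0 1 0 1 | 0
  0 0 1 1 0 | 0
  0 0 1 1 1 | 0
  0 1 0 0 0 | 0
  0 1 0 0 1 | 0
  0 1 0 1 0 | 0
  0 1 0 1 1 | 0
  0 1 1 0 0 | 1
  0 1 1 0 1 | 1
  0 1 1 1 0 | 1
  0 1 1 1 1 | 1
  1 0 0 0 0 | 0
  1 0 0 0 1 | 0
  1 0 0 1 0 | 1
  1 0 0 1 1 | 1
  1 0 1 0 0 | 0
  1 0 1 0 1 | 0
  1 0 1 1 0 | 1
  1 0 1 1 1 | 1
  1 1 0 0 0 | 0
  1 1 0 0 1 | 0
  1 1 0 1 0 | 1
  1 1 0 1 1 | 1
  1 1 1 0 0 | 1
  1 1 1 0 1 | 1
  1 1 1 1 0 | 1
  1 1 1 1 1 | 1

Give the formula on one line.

((a & d) | (b & c))

  (a & d) = 00000000000000000011001100110011
  (b & c) = 00000000000011110000000000001111
  ((a & d) | (b & c)) = 00000000000011110011001100111111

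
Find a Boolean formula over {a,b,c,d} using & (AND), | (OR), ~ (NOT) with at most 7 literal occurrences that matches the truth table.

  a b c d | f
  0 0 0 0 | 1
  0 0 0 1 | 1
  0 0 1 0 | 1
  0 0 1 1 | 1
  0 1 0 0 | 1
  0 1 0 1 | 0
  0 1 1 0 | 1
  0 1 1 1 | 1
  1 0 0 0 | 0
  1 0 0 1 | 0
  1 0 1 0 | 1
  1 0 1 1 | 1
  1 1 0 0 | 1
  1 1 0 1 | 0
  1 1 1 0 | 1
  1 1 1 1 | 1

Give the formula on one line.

  ~a = 1111111100000000
  (b | ~a) = 1111111100001111
  ~b = 1111000011110000
  ~d = 1010101010101010
  (c | ~d) = 1011101110111011
  (~b | (c | ~d)) = 1111101111111011
  ((b | ~a) & (~b | (c | ~d))) = 1111101100001011
  (((b | ~a) & (~b | (c | ~d))) | c) = 1111101100111011

(((b | ~a) & (~b | (c | ~d))) | c)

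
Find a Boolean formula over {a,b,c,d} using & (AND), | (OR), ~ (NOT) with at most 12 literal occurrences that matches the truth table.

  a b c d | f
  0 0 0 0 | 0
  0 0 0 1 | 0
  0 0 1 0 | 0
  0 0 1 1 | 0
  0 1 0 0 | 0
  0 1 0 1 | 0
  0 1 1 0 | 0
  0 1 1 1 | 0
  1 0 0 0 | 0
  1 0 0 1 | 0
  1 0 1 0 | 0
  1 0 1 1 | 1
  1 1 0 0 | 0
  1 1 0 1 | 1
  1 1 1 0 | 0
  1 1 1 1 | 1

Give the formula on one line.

  (b | a) = 0000111111111111
  ~d = 1010101010101010
  ~c = 1100110011001100
  ~a = 1111111100000000
  (b | ~a) = 1111111100001111
  (~c & (b | ~a)) = 1100110000001100
  (c | (~c & (b | ~a))) = 1111111100111111
  ((c | (~c & (b | ~a))) & a) = 0000000000111111
  (~d | ((c | (~c & (b | ~a))) & a)) = 1010101010111111
  ((b | a) & (~d | ((c | (~c & (b | ~a))) & a))) = 0000101010111111
  (((b | a) & (~d | ((c | (~c & (b | ~a))) & a))) & d) = 0000000000010101

(((b | a) & (~d | ((c | (~c & (b | ~a))) & a))) & d)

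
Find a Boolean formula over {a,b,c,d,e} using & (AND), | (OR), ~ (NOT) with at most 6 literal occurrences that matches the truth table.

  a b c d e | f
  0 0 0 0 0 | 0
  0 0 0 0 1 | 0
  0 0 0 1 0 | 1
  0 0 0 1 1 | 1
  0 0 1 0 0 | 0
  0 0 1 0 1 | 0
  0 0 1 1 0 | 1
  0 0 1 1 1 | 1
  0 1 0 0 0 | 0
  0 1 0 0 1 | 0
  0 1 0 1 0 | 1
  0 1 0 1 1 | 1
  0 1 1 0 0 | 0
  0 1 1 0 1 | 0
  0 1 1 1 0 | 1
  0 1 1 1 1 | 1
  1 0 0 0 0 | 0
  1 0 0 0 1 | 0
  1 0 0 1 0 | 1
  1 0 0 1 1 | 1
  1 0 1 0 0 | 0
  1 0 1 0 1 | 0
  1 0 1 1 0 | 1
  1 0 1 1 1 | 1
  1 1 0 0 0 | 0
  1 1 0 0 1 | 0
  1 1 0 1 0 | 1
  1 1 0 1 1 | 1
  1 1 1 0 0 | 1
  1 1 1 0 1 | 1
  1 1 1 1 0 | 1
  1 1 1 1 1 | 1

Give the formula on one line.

(((b & a) & c) | d)

  (b & a) = 00000000000000000000000011111111
  ((b & a) & c) = 00000000000000000000000000001111
  (((b & a) & c) | d) = 00110011001100110011001100111111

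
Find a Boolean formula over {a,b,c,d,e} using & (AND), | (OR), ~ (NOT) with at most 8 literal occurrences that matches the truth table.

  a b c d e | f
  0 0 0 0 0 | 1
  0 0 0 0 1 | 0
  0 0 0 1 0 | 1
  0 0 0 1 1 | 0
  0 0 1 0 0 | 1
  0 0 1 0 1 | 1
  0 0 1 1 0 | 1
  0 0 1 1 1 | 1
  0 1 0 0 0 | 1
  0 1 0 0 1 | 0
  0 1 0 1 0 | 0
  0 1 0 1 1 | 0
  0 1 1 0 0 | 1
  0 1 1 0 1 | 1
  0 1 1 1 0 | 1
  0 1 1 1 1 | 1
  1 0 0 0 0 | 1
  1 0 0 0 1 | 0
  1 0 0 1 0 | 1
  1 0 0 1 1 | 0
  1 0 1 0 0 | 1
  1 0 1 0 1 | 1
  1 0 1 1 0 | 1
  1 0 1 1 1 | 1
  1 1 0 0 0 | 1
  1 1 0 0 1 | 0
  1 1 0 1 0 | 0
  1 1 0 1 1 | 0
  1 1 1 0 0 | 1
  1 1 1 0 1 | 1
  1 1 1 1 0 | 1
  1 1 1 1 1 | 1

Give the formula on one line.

(((c | ~b) | (~d | c)) & (~e | c))

  ~b = 11111111000000001111111100000000
  (c | ~b) = 11111111000011111111111100001111
  ~d = 11001100110011001100110011001100
  (~d | c) = 11001111110011111100111111001111
  ((c | ~b) | (~d | c)) = 11111111110011111111111111001111
  ~e = 10101010101010101010101010101010
  (~e | c) = 10101111101011111010111110101111
  (((c | ~b) | (~d | c)) & (~e | c)) = 10101111100011111010111110001111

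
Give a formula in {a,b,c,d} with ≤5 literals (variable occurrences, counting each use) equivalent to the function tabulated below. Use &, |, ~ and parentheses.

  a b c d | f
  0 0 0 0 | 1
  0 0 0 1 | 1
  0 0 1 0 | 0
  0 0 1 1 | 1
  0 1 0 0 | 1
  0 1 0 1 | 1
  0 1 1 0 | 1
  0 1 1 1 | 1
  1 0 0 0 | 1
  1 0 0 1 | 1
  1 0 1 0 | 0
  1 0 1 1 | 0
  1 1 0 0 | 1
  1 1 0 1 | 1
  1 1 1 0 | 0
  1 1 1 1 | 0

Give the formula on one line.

(((b & ~a) | ~c) | (~a & d))

  ~a = 1111111100000000
  (b & ~a) = 0000111100000000
  ~c = 1100110011001100
  ((b & ~a) | ~c) = 1100111111001100
  (~a & d) = 0101010100000000
  (((b & ~a) | ~c) | (~a & d)) = 1101111111001100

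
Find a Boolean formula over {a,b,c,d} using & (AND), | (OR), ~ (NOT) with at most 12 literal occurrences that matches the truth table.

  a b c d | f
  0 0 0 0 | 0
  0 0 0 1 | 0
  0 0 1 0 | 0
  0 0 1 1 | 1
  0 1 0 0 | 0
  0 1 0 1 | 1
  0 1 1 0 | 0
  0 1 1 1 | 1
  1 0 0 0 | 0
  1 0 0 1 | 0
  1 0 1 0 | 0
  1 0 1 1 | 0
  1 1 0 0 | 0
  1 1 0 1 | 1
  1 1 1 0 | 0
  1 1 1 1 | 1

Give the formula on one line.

  (d & c) = 0001000100010001
  ~a = 1111111100000000
  (b | ~a) = 1111111100001111
  ((d & c) & (b | ~a)) = 0001000100000001
  ~c = 1100110011001100
  (b & ~c) = 0000110000001100
  ~d = 1010101010101010
  (a & ~d) = 0000000010101010
  ((b & ~c) | (a & ~d)) = 0000110010101110
  (((d & c) & (b | ~a)) | ((b & ~c) | (a & ~d))) = 0001110110101111
  ((((d & c) & (b | ~a)) | ((b & ~c) | (a & ~d))) & d) = 0001010100000101

((((d & c) & (b | ~a)) | ((b & ~c) | (a & ~d))) & d)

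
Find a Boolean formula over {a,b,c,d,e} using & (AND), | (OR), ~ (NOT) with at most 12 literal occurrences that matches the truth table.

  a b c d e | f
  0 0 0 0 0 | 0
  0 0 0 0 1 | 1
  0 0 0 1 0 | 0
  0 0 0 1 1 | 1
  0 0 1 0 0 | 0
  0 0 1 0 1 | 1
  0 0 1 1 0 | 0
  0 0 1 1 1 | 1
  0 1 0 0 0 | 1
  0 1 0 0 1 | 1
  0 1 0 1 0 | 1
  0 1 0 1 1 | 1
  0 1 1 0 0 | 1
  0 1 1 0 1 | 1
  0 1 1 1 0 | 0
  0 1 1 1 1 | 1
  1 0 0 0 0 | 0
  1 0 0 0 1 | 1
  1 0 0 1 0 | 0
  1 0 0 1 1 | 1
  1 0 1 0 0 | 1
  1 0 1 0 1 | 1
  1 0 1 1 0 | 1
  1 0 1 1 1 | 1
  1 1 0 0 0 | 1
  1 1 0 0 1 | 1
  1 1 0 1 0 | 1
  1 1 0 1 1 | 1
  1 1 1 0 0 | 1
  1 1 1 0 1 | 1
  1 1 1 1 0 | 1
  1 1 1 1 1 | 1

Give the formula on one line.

  ~c = 11110000111100001111000011110000
  (~c & b) = 00000000111100000000000011110000
  (a & c) = 00000000000000000000111100001111
  ((a & c) | b) = 00000000111111110000111111111111
  ~d = 11001100110011001100110011001100
  (e | ~d) = 11011101110111011101110111011101
  ((e | ~d) | a) = 11011101110111011111111111111111
  (((a & c) | b) & ((e | ~d) | a)) = 00000000110111010000111111111111
  ((~c & b) | (((a & c) | b) & ((e | ~d) | a))) = 00000000111111010000111111111111
  (e | ((~c & b) | (((a & c) | b) & ((e | ~d) | a)))) = 01010101111111010101111111111111

(e | ((~c & b) | (((a & c) | b) & ((e | ~d) | a))))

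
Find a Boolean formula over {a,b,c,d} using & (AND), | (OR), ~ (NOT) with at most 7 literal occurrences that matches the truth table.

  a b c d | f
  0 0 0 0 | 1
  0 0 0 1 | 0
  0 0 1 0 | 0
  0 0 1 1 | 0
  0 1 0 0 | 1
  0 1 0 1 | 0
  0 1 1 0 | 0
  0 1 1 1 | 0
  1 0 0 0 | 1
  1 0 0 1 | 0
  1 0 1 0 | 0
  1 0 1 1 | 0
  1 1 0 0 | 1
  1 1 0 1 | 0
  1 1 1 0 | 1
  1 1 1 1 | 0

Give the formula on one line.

(~d & (~c | (d | (a & b))))

  ~d = 1010101010101010
  ~c = 1100110011001100
  (a & b) = 0000000000001111
  (d | (a & b)) = 0101010101011111
  (~c | (d | (a & b))) = 1101110111011111
  (~d & (~c | (d | (a & b)))) = 1000100010001010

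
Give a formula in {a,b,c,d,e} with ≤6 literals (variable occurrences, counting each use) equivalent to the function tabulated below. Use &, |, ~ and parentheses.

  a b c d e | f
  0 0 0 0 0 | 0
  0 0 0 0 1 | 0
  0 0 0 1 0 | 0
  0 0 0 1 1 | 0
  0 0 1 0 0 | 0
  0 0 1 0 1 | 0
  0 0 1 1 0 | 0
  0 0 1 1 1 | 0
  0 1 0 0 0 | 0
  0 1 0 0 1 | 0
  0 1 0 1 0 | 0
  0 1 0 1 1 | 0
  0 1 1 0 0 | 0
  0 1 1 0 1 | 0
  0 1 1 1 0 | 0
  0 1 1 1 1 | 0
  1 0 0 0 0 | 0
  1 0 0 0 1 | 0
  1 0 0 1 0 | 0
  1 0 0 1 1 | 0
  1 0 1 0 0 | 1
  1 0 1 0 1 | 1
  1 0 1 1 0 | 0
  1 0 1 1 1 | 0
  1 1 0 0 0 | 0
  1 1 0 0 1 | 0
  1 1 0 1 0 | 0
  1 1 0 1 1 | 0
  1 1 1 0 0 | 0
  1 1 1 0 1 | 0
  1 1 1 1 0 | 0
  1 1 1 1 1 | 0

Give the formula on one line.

(((~a | ~b) & c) & (~d & a))

  ~a = 11111111111111110000000000000000
  ~b = 11111111000000001111111100000000
  (~a | ~b) = 11111111111111111111111100000000
  ((~a | ~b) & c) = 00001111000011110000111100000000
  ~d = 11001100110011001100110011001100
  (~d & a) = 00000000000000001100110011001100
  (((~a | ~b) & c) & (~d & a)) = 00000000000000000000110000000000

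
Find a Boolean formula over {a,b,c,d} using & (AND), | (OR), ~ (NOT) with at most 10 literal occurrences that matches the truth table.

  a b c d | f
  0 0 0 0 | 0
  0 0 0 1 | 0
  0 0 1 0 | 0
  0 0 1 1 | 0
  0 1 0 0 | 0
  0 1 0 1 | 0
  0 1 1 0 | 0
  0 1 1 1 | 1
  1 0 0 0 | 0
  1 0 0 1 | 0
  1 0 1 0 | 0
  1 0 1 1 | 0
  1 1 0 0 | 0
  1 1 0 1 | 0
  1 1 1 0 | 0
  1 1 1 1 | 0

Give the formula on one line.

  ~c = 1100110011001100
  (~c | a) = 1100110011111111
  ~b = 1111000011110000
  ((~c | a) | ~b) = 1111110011111111
  (d | ((~c | a) | ~b)) = 1111110111111111
  ~a = 1111111100000000
  (~a & b) = 0000111100000000
  ~d = 1010101010101010
  (c | ~d) = 1011101110111011
  ((~a & b) & (c | ~d)) = 0000101100000000
  (((~a & b) & (c | ~d)) & c) = 0000001100000000
  ((d | ((~c | a) | ~b)) & (((~a & b) & (c | ~d)) & c)) = 0000000100000000

((d | ((~c | a) | ~b)) & (((~a & b) & (c | ~d)) & c))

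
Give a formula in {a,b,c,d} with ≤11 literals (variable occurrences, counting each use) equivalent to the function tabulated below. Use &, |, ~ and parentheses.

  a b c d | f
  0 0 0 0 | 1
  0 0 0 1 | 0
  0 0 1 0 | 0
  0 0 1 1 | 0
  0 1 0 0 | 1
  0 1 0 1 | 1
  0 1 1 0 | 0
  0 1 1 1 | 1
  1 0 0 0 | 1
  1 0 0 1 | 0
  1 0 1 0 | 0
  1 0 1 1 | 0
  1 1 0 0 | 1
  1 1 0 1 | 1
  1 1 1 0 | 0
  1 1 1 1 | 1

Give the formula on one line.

  (c & b) = 0000001100000011
  ~b = 1111000011110000
  (d & c) = 0001000100010001
  (~b | (d & c)) = 1111000111110001
  ((c & b) & (~b | (d & c))) = 0000000100000001
  ~c = 1100110011001100
  ~d = 1010101010101010
  (~d | b) = 1010111110101111
  (~c & (~d | b)) = 1000110010001100
  (((c & b) & (~b | (d & c))) | (~c & (~d | b))) = 1000110110001101

(((c & b) & (~b | (d & c))) | (~c & (~d | b)))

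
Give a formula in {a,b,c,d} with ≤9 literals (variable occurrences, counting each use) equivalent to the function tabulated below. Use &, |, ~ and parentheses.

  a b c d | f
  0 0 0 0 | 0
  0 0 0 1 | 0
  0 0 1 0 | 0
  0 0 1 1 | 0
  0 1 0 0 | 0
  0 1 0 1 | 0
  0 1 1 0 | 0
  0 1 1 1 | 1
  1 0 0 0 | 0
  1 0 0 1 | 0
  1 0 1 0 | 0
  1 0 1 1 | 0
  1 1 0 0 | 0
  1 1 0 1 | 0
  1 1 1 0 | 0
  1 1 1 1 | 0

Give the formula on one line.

  ~b = 1111000011110000
  ~a = 1111111100000000
  (~a & d) = 0101010100000000
  ((~a & d) & b) = 0000010100000000
  (((~a & d) & b) & c) = 0000000100000000
  (~b | (((~a & d) & b) & c)) = 1111000111110000
  ((~b | (((~a & d) & b) & c)) & b) = 0000000100000000

((~b | (((~a & d) & b) & c)) & b)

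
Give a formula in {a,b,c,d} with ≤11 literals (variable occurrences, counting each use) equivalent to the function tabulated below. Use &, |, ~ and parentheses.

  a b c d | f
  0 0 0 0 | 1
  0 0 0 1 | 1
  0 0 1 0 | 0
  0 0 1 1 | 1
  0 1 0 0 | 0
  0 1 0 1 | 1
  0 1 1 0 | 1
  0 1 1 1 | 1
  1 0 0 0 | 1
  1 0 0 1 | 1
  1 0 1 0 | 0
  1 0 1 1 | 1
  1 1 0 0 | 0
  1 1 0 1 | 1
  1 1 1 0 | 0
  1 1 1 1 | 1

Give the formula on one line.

  ~a = 1111111100000000
  (b & ~a) = 0000111100000000
  (d | (b & ~a)) = 0101111101010101
  ~d = 1010101010101010
  ~c = 1100110011001100
  (~d & ~c) = 1000100010001000
  ((d | (b & ~a)) | (~d & ~c)) = 1101111111011101
  ~b = 1111000011110000
  (~b | d) = 1111010111110101
  ((~b | d) | c) = 1111011111110111
  (((d | (b & ~a)) | (~d & ~c)) & ((~b | d) | c)) = 1101011111010101

(((d | (b & ~a)) | (~d & ~c)) & ((~b | d) | c))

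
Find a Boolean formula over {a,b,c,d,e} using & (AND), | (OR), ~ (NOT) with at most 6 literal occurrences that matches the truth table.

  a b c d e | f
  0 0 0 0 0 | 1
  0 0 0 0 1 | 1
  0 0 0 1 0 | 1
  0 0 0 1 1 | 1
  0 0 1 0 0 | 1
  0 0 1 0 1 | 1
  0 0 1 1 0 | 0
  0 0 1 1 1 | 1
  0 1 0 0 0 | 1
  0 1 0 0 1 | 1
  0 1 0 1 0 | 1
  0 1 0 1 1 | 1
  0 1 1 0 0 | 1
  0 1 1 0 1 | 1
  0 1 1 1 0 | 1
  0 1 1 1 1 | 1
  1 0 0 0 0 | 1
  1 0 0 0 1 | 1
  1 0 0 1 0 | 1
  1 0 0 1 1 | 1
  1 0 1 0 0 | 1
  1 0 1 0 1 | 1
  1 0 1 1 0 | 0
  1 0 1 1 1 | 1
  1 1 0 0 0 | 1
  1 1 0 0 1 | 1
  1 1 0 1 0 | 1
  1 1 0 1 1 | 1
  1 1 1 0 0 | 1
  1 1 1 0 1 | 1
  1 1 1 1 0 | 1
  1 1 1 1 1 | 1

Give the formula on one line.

((~c | (b | e)) | ~d)

  ~c = 11110000111100001111000011110000
  (b | e) = 01010101111111110101010111111111
  (~c | (b | e)) = 11110101111111111111010111111111
  ~d = 11001100110011001100110011001100
  ((~c | (b | e)) | ~d) = 11111101111111111111110111111111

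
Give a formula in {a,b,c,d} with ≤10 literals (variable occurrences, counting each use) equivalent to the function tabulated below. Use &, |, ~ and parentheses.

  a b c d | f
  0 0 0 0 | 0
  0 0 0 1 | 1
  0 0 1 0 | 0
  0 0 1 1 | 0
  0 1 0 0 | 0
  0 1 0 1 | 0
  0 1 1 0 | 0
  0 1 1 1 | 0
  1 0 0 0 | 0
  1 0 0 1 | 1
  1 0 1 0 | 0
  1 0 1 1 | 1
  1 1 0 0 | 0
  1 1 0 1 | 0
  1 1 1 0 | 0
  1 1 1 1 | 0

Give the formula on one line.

((((c | d) & (~c & ~a)) | a) & (d & ~b))

  (c | d) = 0111011101110111
  ~c = 1100110011001100
  ~a = 1111111100000000
  (~c & ~a) = 1100110000000000
  ((c | d) & (~c & ~a)) = 0100010000000000
  (((c | d) & (~c & ~a)) | a) = 0100010011111111
  ~b = 1111000011110000
  (d & ~b) = 0101000001010000
  ((((c | d) & (~c & ~a)) | a) & (d & ~b)) = 0100000001010000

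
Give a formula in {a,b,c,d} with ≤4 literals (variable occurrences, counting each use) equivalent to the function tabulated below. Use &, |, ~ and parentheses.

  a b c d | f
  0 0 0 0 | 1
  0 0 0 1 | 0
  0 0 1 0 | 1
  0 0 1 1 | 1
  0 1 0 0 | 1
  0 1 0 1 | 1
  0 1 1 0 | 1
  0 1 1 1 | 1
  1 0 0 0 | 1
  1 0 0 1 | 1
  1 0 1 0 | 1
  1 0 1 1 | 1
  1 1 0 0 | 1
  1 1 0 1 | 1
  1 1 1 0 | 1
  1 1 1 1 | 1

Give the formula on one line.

  ~d = 1010101010101010
  (~d | a) = 1010101011111111
  ((~d | a) | c) = 1011101111111111
  (b | ((~d | a) | c)) = 1011111111111111

(b | ((~d | a) | c))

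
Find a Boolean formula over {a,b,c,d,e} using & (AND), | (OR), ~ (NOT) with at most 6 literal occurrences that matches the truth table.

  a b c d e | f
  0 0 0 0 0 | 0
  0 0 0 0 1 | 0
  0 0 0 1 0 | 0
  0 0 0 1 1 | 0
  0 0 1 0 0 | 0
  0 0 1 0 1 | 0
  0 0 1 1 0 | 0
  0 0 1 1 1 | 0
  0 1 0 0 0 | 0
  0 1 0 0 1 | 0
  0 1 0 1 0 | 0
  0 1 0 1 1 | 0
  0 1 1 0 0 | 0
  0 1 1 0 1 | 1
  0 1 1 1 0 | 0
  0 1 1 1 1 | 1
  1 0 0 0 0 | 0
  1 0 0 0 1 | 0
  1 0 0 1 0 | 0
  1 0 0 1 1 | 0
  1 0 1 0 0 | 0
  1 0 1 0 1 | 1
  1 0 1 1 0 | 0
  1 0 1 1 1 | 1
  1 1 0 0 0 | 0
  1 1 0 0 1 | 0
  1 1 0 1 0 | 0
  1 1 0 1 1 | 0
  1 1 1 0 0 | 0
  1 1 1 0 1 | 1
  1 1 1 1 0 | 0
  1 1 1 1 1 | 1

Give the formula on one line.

((e & c) & (b | a))

  (e & c) = 00000101000001010000010100000101
  (b | a) = 00000000111111111111111111111111
  ((e & c) & (b | a)) = 00000000000001010000010100000101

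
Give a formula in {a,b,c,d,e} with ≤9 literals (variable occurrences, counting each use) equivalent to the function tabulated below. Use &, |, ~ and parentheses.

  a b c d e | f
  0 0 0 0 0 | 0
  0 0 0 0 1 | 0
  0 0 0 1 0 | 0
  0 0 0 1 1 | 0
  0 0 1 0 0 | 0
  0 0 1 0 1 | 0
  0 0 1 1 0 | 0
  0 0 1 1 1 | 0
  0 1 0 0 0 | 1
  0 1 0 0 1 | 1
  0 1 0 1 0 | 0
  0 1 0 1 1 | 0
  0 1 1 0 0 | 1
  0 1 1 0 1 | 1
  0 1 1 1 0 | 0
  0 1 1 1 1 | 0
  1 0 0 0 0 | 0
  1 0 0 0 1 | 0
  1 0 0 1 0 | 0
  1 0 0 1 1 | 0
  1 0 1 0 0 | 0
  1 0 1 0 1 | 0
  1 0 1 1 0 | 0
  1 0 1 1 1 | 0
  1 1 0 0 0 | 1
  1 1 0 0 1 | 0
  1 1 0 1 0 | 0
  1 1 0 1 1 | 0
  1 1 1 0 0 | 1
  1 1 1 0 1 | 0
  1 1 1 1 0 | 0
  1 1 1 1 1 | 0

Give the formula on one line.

  ~e = 10101010101010101010101010101010
  ~b = 11111111000000001111111100000000
  ~a = 11111111111111110000000000000000
  (~b | ~a) = 11111111111111111111111100000000
  (~e | (~b | ~a)) = 11111111111111111111111110101010
  (d & a) = 00000000000000000011001100110011
  ((~e | (~b | ~a)) | (d & a)) = 11111111111111111111111110111011
  ~d = 11001100110011001100110011001100
  (b & ~d) = 00000000110011000000000011001100
  (((~e | (~b | ~a)) | (d & a)) & (b & ~d)) = 00000000110011000000000010001000

(((~e | (~b | ~a)) | (d & a)) & (b & ~d))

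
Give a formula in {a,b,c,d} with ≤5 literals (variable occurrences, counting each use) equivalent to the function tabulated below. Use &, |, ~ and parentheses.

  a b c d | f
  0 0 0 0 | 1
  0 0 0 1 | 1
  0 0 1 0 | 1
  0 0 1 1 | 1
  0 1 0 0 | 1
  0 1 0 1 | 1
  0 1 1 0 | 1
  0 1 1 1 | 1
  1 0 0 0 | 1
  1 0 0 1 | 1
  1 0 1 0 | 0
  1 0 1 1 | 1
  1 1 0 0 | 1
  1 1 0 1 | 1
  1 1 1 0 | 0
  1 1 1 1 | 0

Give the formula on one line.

  ~b = 1111000011110000
  (~b & d) = 0101000001010000
  ~a = 1111111100000000
  ((~b & d) | ~a) = 1111111101010000
  ~c = 1100110011001100
  (((~b & d) | ~a) | ~c) = 1111111111011100

(((~b & d) | ~a) | ~c)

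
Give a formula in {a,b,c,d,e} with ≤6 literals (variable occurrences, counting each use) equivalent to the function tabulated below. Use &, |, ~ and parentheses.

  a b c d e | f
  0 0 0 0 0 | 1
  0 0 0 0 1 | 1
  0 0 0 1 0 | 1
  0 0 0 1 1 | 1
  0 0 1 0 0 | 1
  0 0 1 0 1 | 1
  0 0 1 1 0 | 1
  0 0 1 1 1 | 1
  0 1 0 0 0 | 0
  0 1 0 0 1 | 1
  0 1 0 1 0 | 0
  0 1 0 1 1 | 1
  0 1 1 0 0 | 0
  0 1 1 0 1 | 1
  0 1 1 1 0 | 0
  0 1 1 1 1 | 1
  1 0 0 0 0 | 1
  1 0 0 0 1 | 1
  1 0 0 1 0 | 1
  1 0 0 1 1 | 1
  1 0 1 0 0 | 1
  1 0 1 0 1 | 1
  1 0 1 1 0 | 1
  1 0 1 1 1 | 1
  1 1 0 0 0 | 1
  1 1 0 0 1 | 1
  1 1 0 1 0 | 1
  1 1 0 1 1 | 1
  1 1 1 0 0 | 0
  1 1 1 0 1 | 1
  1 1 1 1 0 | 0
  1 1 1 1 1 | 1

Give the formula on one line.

(((~e & a) & ~c) | ((~e & ~b) | e))

  ~e = 10101010101010101010101010101010
  (~e & a) = 00000000000000001010101010101010
  ~c = 11110000111100001111000011110000
  ((~e & a) & ~c) = 00000000000000001010000010100000
  ~b = 11111111000000001111111100000000
  (~e & ~b) = 10101010000000001010101000000000
  ((~e & ~b) | e) = 11111111010101011111111101010101
  (((~e & a) & ~c) | ((~e & ~b) | e)) = 11111111010101011111111111110101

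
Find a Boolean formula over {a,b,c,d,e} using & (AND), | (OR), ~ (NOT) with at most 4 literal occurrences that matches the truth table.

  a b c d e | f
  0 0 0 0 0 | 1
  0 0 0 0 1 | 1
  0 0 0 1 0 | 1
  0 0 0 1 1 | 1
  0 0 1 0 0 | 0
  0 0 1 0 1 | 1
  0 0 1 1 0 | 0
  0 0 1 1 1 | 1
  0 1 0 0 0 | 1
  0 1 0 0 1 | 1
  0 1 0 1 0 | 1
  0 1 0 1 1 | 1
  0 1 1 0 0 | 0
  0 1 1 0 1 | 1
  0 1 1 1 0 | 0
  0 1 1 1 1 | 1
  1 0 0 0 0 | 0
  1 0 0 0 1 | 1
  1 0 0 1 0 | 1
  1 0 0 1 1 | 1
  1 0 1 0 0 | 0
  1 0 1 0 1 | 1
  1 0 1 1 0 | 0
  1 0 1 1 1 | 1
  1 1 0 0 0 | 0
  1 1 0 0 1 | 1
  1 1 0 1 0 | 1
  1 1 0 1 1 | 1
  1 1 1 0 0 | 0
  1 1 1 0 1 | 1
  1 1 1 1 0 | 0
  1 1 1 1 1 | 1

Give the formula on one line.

(e | (~c & (~a | d)))

  ~c = 11110000111100001111000011110000
  ~a = 11111111111111110000000000000000
  (~a | d) = 11111111111111110011001100110011
  (~c & (~a | d)) = 11110000111100000011000000110000
  (e | (~c & (~a | d))) = 11110101111101010111010101110101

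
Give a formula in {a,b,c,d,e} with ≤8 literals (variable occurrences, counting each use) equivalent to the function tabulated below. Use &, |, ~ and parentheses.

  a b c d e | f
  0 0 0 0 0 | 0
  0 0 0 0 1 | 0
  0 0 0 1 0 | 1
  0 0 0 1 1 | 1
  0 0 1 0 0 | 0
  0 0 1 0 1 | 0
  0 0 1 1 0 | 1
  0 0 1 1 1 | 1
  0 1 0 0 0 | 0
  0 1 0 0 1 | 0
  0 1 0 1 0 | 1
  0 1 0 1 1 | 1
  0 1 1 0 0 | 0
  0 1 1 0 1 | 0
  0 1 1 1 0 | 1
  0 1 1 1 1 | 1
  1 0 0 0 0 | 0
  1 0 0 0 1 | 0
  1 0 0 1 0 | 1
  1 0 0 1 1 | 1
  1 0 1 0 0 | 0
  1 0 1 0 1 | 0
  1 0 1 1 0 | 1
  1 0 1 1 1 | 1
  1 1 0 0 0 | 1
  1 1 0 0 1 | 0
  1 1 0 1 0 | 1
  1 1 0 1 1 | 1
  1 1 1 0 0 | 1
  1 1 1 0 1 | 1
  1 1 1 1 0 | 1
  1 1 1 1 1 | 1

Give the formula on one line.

((b & (a & (~e | c))) | d)

  ~e = 10101010101010101010101010101010
  (~e | c) = 10101111101011111010111110101111
  (a & (~e | c)) = 00000000000000001010111110101111
  (b & (a & (~e | c))) = 00000000000000000000000010101111
  ((b & (a & (~e | c))) | d) = 00110011001100110011001110111111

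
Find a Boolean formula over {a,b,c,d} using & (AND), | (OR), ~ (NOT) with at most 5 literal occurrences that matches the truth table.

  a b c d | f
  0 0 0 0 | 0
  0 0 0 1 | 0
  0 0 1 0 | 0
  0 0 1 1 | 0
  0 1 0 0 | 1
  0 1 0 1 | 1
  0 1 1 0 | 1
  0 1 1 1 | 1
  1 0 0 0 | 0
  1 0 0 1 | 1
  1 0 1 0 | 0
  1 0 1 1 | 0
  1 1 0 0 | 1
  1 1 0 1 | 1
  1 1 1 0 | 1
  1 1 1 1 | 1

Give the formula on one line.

(((d & a) & ~c) | b)

  (d & a) = 0000000001010101
  ~c = 1100110011001100
  ((d & a) & ~c) = 0000000001000100
  (((d & a) & ~c) | b) = 0000111101001111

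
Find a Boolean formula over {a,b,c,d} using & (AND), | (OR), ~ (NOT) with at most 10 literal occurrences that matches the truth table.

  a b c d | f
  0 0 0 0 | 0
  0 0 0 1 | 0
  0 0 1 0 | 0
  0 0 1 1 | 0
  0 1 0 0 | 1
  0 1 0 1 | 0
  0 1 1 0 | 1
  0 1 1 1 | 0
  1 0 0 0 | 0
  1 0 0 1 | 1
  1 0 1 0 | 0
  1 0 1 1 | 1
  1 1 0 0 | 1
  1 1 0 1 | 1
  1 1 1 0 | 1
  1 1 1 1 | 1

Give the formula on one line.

((~d & (b | (~c & d))) | (((d & a) | (d & c)) & a))

  ~d = 1010101010101010
  ~c = 1100110011001100
  (~c & d) = 0100010001000100
  (b | (~c & d)) = 0100111101001111
  (~d & (b | (~c & d))) = 0000101000001010
  (d & a) = 0000000001010101
  (d & c) = 0001000100010001
  ((d & a) | (d & c)) = 0001000101010101
  (((d & a) | (d & c)) & a) = 0000000001010101
  ((~d & (b | (~c & d))) | (((d & a) | (d & c)) & a)) = 0000101001011111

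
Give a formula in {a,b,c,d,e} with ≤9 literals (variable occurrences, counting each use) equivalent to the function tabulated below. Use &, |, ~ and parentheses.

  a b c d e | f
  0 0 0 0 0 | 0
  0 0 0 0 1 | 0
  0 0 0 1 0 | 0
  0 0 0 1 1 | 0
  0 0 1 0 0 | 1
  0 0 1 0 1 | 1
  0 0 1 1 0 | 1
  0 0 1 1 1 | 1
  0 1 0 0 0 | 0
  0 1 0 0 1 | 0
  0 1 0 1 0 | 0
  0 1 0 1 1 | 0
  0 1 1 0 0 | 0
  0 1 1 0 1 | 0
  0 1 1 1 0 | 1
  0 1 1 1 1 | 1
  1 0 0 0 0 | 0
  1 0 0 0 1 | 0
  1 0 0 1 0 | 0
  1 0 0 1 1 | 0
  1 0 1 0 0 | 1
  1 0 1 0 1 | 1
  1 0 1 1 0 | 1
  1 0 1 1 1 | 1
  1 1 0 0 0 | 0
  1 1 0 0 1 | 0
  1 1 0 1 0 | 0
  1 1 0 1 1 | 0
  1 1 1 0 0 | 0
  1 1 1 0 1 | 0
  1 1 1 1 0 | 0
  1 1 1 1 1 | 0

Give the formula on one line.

  ~b = 11111111000000001111111100000000
  ~a = 11111111111111110000000000000000
  (~b | ~a) = 11111111111111111111111100000000
  (c & (~b | ~a)) = 00001111000011110000111100000000
  (~a & c) = 00001111000011110000000000000000
  ~e = 10101010101010101010101010101010
  ((~a & c) | ~e) = 10101111101011111010101010101010
  (((~a & c) | ~e) | c) = 10101111101011111010111110101111
  (d | ~b) = 11111111001100111111111100110011
  ((((~a & c) | ~e) | c) & (d | ~b)) = 10101111001000111010111100100011
  ((c & (~b | ~a)) & ((((~a & c) | ~e) | c) & (d | ~b))) = 00001111000000110000111100000000

((c & (~b | ~a)) & ((((~a & c) | ~e) | c) & (d | ~b)))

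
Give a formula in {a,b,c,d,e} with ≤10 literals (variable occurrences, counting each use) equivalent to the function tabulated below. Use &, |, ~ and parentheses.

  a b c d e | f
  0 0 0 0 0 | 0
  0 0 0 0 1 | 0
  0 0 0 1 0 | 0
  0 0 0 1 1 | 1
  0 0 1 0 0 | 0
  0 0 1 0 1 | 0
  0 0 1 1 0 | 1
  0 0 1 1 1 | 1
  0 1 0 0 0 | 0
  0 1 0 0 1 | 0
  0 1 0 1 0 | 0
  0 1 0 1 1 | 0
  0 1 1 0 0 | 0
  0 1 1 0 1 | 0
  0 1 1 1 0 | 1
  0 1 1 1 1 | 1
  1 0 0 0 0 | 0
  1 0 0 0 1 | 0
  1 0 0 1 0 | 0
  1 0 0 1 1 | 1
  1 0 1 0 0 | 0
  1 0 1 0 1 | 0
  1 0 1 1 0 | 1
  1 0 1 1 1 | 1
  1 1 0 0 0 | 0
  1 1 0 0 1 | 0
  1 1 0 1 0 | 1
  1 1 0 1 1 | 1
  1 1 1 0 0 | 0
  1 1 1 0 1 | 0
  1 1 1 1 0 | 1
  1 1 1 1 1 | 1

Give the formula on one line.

  (a | c) = 00001111000011111111111111111111
  ~b = 11111111000000001111111100000000
  (c | ~b) = 11111111000011111111111100001111
  ((a | c) | (c | ~b)) = 11111111000011111111111111111111
  (c | e) = 01011111010111110101111101011111
  (b | (c | e)) = 01011111111111110101111111111111
  ((b | (c | e)) & d) = 00010011001100110001001100110011
  (((a | c) | (c | ~b)) & ((b | (c | e)) & d)) = 00010011000000110001001100110011

(((a | c) | (c | ~b)) & ((b | (c | e)) & d))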